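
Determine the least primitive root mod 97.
g = 5. Powers: [5, 25, 28, 43, 21, 8, 40, 6, 30, 53, ...] generates all 96 non-zero residues.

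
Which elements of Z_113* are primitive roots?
There are φ(112) = 48 primitive roots mod 113: {3, 5, 6, 10, 12, 17, 19, 20, 21, 23, 24, 27, 29, 33, 34, 37, 38, 39, 43, 45, 46, 47, 54, 55, 58, 59, 66, 67, 68, 70, 74, 75, 76, 79, 80, 84, 86, 89, 90, 92, 93, 94, 96, 101, 103, 107, 108, 110}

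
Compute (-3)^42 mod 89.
By repeated squaring (mod 89): (-3)^{1}≡86, (-3)^{2}≡9, (-3)^{4}≡81, (-3)^{8}≡64, (-3)^{16}≡2, (-3)^{32}≡4. Then (-3)^{42} = (-3)^{32+8+2} ≡ 4 × 64 × 9 ≡ 79 (mod 89)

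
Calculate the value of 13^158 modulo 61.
Using Fermat: 13^{60} ≡ 1 (mod 61). 158 ≡ 38 (mod 60). So 13^{158} ≡ 13^{38} ≡ 47 (mod 61)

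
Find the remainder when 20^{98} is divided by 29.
By Fermat: 20^{28} ≡ 1 mod 29. 98 = 3×28 + 14. So 20^{98} ≡ 20^{14} ≡ 1 mod 29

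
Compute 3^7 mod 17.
By repeated squaring (mod 17): 3^{1}≡3, 3^{2}≡9, 3^{4}≡13. Then 3^{7} = 3^{4+2+1} ≡ 13 × 9 × 3 ≡ 11 (mod 17)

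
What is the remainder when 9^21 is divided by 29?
By repeated squaring mod 29: 9^{1}≡9, 9^{2}≡23, 9^{4}≡7, 9^{8}≡20, 9^{16}≡23. Then 9^{21} = 9^{16+4+1} ≡ 23 × 7 × 9 ≡ 28 mod 29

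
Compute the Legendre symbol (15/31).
(15/31) = 15^{15} mod 31 = -1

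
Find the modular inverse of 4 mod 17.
Since 17 is prime, by Fermat 4^(-1) ≡ 4^{15} ≡ 13 mod 17. Verify: 4 × 13 = 52 ≡ 1 mod 17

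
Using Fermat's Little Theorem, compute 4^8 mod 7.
By Fermat: 4^{6} ≡ 1 mod 7. So 4^{8} = 4^{6} · 4^{2} ≡ 4^{2} ≡ 2 mod 7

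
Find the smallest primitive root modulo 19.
g = 2. Powers: [2, 4, 8, 16, 13, 7, 14, 9, 18, 17, ...] generates all 18 non-zero residues.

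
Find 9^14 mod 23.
By repeated squaring mod 23: 9^{1}≡9, 9^{2}≡12, 9^{4}≡6, 9^{8}≡13. Then 9^{14} = 9^{8+4+2} ≡ 13 × 6 × 12 ≡ 16 mod 23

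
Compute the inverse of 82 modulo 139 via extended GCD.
Extended GCD: 82(39) + 139(-23) = 1. So 82^(-1) ≡ 39 mod 139. Verify: 82 × 39 = 3198 ≡ 1 mod 139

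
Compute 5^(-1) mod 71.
Since 71 is prime, by Fermat 5^(-1) ≡ 5^{69} ≡ 57 mod 71. Verify: 5 × 57 = 285 ≡ 1 mod 71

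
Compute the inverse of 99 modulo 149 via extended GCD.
Extended GCD: 99(-3) + 149(2) = 1. So 99^(-1) ≡ -3 ≡ 146 (mod 149). Verify: 99 × 146 = 14454 ≡ 1 (mod 149)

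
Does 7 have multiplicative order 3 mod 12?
Powers of 7 mod 12: 7^1≡7, 7^2≡1. Already 7^2≡1, so the order is 2 < 3. No, the actual order is 2.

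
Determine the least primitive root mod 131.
g = 2. For each prime q|130: 2^{65}≡130, 2^{26}≡53, 2^{10}≡107, none ≡ 1, so ord_131(2) = 130 and 2 is a primitive root.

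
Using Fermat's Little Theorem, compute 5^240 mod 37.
By Fermat: 5^{36} ≡ 1 (mod 37). 240 ≡ 24 (mod 36). So 5^{240} ≡ 5^{24} ≡ 26 (mod 37)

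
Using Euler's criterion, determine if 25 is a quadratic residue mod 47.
By Euler's criterion: 25^{23} ≡ 1 mod 47. Since this equals 1, 25 is a QR.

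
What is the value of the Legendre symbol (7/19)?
(7/19) = 7^{9} mod 19 = 1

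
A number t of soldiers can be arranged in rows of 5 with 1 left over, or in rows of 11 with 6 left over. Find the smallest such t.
M = 5 × 11 = 55. M₁ = 11, y₁ ≡ 1 (mod 5). M₂ = 5, y₂ ≡ 9 (mod 11). t = 1×11×1 + 6×5×9 ≡ 6 (mod 55)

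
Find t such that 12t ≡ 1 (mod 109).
Since 109 is prime, by Fermat 12^(-1) ≡ 12^{107} ≡ 100 (mod 109). Verify: 12 × 100 = 1200 ≡ 1 (mod 109)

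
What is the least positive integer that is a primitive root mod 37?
g = 2. For each prime q|36: 2^{18}≡36, 2^{12}≡26, none ≡ 1, so ord_37(2) = 36 and 2 is a primitive root.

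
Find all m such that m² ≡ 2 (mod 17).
The square roots of 2 mod 17 are 6 and 11. Verify: 6² = 36 ≡ 2 (mod 17)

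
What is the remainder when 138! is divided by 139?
By Wilson's theorem, (138)! ≡ -1 ≡ 138 (mod 139)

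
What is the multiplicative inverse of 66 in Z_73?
Since 73 is prime, by Fermat 66^(-1) ≡ 66^{71} ≡ 52 mod 73. Verify: 66 × 52 = 3432 ≡ 1 mod 73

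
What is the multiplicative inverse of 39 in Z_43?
Since 43 is prime, by Fermat 39^(-1) ≡ 39^{41} ≡ 32 mod 43. Verify: 39 × 32 = 1248 ≡ 1 mod 43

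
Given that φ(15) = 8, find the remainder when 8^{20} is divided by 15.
By Euler: 8^{8} ≡ 1 (mod 15) since gcd(8, 15) = 1. 20 = 2×8 + 4. So 8^{20} ≡ 8^{4} ≡ 1 (mod 15)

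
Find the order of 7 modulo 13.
Powers of 7 mod 13: 7^1≡7, 7^2≡10, 7^3≡5, 7^4≡9, 7^5≡11, 7^6≡12, 7^7≡6, 7^8≡3, 7^9≡8, 7^10≡4, 7^11≡2, 7^12≡1. Order = 12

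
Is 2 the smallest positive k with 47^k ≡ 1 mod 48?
Powers of 47 mod 48: 47^1≡47, 47^2≡1. First k with 47^k≡1 is k=2. Yes, ord_48(47) = 2.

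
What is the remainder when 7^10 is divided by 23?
By repeated squaring (mod 23): 7^{1}≡7, 7^{2}≡3, 7^{4}≡9, 7^{8}≡12. Then 7^{10} = 7^{8+2} ≡ 12 × 3 ≡ 13 (mod 23)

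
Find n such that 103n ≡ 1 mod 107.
Since 107 is prime, by Fermat 103^(-1) ≡ 103^{105} ≡ 80 mod 107. Verify: 103 × 80 = 8240 ≡ 1 mod 107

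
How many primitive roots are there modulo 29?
There are φ(29-1) = φ(28) = 12 primitive roots modulo 29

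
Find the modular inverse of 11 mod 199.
Since 199 is prime, by Fermat 11^(-1) ≡ 11^{197} ≡ 181 (mod 199). Verify: 11 × 181 = 1991 ≡ 1 (mod 199)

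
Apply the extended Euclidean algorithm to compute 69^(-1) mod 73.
Extended GCD: 69(18) + 73(-17) = 1. So 69^(-1) ≡ 18 mod 73. Verify: 69 × 18 = 1242 ≡ 1 mod 73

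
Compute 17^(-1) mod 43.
Since 43 is prime, by Fermat 17^(-1) ≡ 17^{41} ≡ 38 mod 43. Verify: 17 × 38 = 646 ≡ 1 mod 43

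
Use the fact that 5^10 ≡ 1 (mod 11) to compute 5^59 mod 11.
By Fermat: 5^{10} ≡ 1 (mod 11). 59 = 5×10 + 9. So 5^{59} ≡ 5^{9} ≡ 9 (mod 11)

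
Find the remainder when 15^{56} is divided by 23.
By Fermat: 15^{22} ≡ 1 (mod 23). 56 = 2×22 + 12. So 15^{56} ≡ 15^{12} ≡ 8 (mod 23)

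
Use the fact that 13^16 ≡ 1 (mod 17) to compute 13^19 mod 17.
By Fermat: 13^{16} ≡ 1 (mod 17). So 13^{19} = 13^{16} · 13^{3} ≡ 13^{3} ≡ 4 (mod 17)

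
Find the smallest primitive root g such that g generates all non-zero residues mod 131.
g = 2. Powers: [2, 4, 8, 16, 32, 64, ...] generates all 130 non-zero residues.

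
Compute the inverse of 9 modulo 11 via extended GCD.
Extended GCD: 9(5) + 11(-4) = 1. So 9^(-1) ≡ 5 (mod 11). Verify: 9 × 5 = 45 ≡ 1 (mod 11)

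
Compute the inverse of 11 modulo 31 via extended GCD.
Extended GCD: 11(-14) + 31(5) = 1. So 11^(-1) ≡ -14 ≡ 17 mod 31. Verify: 11 × 17 = 187 ≡ 1 mod 31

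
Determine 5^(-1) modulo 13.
Since 13 is prime, by Fermat 5^(-1) ≡ 5^{11} ≡ 8 (mod 13). Verify: 5 × 8 = 40 ≡ 1 (mod 13)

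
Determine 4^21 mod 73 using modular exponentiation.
By repeated squaring mod 73: 4^{1}≡4, 4^{2}≡16, 4^{4}≡37, 4^{8}≡55, 4^{16}≡32. Then 4^{21} = 4^{16+4+1} ≡ 32 × 37 × 4 ≡ 64 mod 73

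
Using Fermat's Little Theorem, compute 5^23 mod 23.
By Fermat: 5^{22} ≡ 1 mod 23. So 5^{23} = 5^{22} · 5^{1} ≡ 5^{1} ≡ 5 mod 23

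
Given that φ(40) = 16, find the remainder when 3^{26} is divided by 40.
By Euler: 3^{16} ≡ 1 (mod 40) since gcd(3, 40) = 1. 26 = 1×16 + 10. So 3^{26} ≡ 3^{10} ≡ 9 (mod 40)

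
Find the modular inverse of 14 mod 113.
Since 113 is prime, by Fermat 14^(-1) ≡ 14^{111} ≡ 105 (mod 113). Verify: 14 × 105 = 1470 ≡ 1 (mod 113)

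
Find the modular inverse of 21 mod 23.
Since 23 is prime, by Fermat 21^(-1) ≡ 21^{21} ≡ 11 mod 23. Verify: 21 × 11 = 231 ≡ 1 mod 23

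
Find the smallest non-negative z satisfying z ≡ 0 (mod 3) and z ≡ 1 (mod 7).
M = 3 × 7 = 21. M₁ = 7, y₁ ≡ 1 (mod 3). M₂ = 3, y₂ ≡ 5 (mod 7). z = 0×7×1 + 1×3×5 ≡ 15 (mod 21)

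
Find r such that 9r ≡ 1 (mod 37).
Since 37 is prime, by Fermat 9^(-1) ≡ 9^{35} ≡ 33 (mod 37). Verify: 9 × 33 = 297 ≡ 1 (mod 37)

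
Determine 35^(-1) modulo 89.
Since 89 is prime, by Fermat 35^(-1) ≡ 35^{87} ≡ 28 mod 89. Verify: 35 × 28 = 980 ≡ 1 mod 89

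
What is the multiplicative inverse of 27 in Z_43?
Since 43 is prime, by Fermat 27^(-1) ≡ 27^{41} ≡ 8 mod 43. Verify: 27 × 8 = 216 ≡ 1 mod 43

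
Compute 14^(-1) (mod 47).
Since 47 is prime, by Fermat 14^(-1) ≡ 14^{45} ≡ 37 (mod 47). Verify: 14 × 37 = 518 ≡ 1 (mod 47)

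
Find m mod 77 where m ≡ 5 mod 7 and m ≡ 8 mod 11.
M = 7 × 11 = 77. M₁ = 11, y₁ ≡ 2 mod 7. M₂ = 7, y₂ ≡ 8 mod 11. m = 5×11×2 + 8×7×8 ≡ 19 mod 77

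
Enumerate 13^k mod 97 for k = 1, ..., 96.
13^1, 13^2, ..., 13^{96} mod 97: [13, 72, 63, 43, 74, 89, 90, 6, 78, 44, 87, 64, 56, 49, 55, 36, 80, 70, 37, 93, 45, 3, 39, 22, 92, 32, 28, 73, 76, 18, 40, 35, 67, 95, 71, 50, 68, 11, 46, 16, 14, 85, 38, 9, 20, 66, 82, 96, 84, 25, 34, 54, 23, 8, 7, 91, 19, 53, 10, 33, 41, 48, 42, 61, 17, 27, 60, 4, 52, 94, 58, 75, 5, 65, 69, 24, 21, 79, 57, 62, 30, 2, 26, 47, 29, 86, 51, 81, 83, 12, 59, 88, 77, 31, 15, 1]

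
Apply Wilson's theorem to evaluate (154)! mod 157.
(156)! = (154)! × (155) × (156) ≡ -1 (mod 157). So (154)! ≡ -1 × [(156)(155)]^(-1) ≡ 78 (mod 157)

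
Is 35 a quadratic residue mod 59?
By Euler's criterion: 35^{29} ≡ 1 mod 59. Since this equals 1, 35 is a QR.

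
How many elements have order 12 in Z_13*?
There are φ(13-1) = φ(12) = 4 primitive roots modulo 13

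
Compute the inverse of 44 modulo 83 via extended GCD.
Extended GCD: 44(17) + 83(-9) = 1. So 44^(-1) ≡ 17 mod 83. Verify: 44 × 17 = 748 ≡ 1 mod 83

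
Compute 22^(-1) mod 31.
Since 31 is prime, by Fermat 22^(-1) ≡ 22^{29} ≡ 24 mod 31. Verify: 22 × 24 = 528 ≡ 1 mod 31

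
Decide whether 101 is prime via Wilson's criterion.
(100)! mod 101 = 100. Since 100 ≡ -1 (mod 101), 101 is prime.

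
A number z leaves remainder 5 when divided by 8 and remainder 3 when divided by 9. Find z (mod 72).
M = 8 × 9 = 72. M₁ = 9, y₁ ≡ 1 (mod 8). M₂ = 8, y₂ ≡ 8 (mod 9). z = 5×9×1 + 3×8×8 ≡ 21 (mod 72)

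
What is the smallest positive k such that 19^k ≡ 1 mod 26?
Powers of 19 mod 26: 19^1≡19, 19^2≡23, 19^3≡21, 19^4≡9, 19^5≡15, 19^6≡25, 19^7≡7, 19^8≡3, 19^9≡5, 19^10≡17, 19^11≡11, 19^12≡1. Order = 12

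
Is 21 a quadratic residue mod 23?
By Euler's criterion: 21^{11} ≡ 22 (mod 23). Since this equals -1 (≡ 22), 21 is not a QR.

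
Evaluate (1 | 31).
(1/31) = 1^{15} mod 31 = 1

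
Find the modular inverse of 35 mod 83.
Since 83 is prime, by Fermat 35^(-1) ≡ 35^{81} ≡ 19 mod 83. Verify: 35 × 19 = 665 ≡ 1 mod 83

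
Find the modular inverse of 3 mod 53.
Since 53 is prime, by Fermat 3^(-1) ≡ 3^{51} ≡ 18 mod 53. Verify: 3 × 18 = 54 ≡ 1 mod 53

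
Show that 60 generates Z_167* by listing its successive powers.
60^1, 60^2, ..., 60^{166} mod 167: [60, 93, 69, 132, 71, 85, 90, 56, 20, 31, 23, 44, 135, 84, 30, 130, 118, 66, 119, 126, 45, 28, 10, 99, 95, 22, 151, 42, 15, 65, 59, 33, 143, 63, 106, 14, 5, 133, 131, 11, 159, 21, 91, 116, 113, 100, 155, 115, 53, 7, 86, 150, 149, 89, 163, 94, 129, 58, 140, 50, 161, 141, 110, 87, 43, 75, 158, 128, 165, 47, 148, 29, 70, 25, 164, 154, 55, 127, 105, 121, 79, 64, 166, 107, 74, 98, 35, 96, 82, 77, 111, 147, 136, 144, 123, 32, 83, 137, 37, 49, 101, 48, 41, 122, 139, 157, 68, 72, 145, 16, 125, 152, 102, 108, 134, 24, 104, 61, 153, 162, 34, 36, 156, 8, 146, 76, 51, 54, 67, 12, 52, 114, 160, 81, 17, 18, 78, 4, 73, 38, 109, 27, 117, 6, 26, 57, 80, 124, 92, 9, 39, 2, 120, 19, 138, 97, 142, 3, 13, 112, 40, 62, 46, 88, 103, 1]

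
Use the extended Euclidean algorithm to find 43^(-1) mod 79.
Extended GCD: 43(-11) + 79(6) = 1. So 43^(-1) ≡ -11 ≡ 68 mod 79. Verify: 43 × 68 = 2924 ≡ 1 mod 79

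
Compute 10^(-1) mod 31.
Since 31 is prime, by Fermat 10^(-1) ≡ 10^{29} ≡ 28 mod 31. Verify: 10 × 28 = 280 ≡ 1 mod 31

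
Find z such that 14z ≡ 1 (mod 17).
Since 17 is prime, by Fermat 14^(-1) ≡ 14^{15} ≡ 11 (mod 17). Verify: 14 × 11 = 154 ≡ 1 (mod 17)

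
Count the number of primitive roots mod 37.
Number of primitive roots mod 37 = φ(p-1) = φ(36) = 12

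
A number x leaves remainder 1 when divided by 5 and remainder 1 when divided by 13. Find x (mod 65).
M = 5 × 13 = 65. M₁ = 13, y₁ ≡ 2 (mod 5). M₂ = 5, y₂ ≡ 8 (mod 13). x = 1×13×2 + 1×5×8 ≡ 1 (mod 65)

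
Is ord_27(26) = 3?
Powers of 26 mod 27: 26^1≡26, 26^2≡1. Already 26^2≡1, so the order is 2 < 3. No, the actual order is 2.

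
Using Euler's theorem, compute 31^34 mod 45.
By Euler: 31^{24} ≡ 1 mod 45 since gcd(31, 45) = 1. 34 = 1×24 + 10. So 31^{34} ≡ 31^{10} ≡ 31 mod 45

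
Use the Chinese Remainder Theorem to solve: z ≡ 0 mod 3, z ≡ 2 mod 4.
M = 3 × 4 = 12. M₁ = 4, y₁ ≡ 1 mod 3. M₂ = 3, y₂ ≡ 3 mod 4. z = 0×4×1 + 2×3×3 ≡ 6 mod 12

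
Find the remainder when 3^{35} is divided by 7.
By Fermat: 3^{6} ≡ 1 mod 7. 35 = 5×6 + 5. So 3^{35} ≡ 3^{5} ≡ 5 mod 7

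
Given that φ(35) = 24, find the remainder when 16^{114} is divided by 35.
By Euler: 16^{24} ≡ 1 (mod 35) since gcd(16, 35) = 1. 114 = 4×24 + 18. So 16^{114} ≡ 16^{18} ≡ 1 (mod 35)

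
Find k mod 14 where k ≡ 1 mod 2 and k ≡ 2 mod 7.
M = 2 × 7 = 14. M₁ = 7, y₁ ≡ 1 mod 2. M₂ = 2, y₂ ≡ 4 mod 7. k = 1×7×1 + 2×2×4 ≡ 9 mod 14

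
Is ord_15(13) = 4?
Powers of 13 mod 15: 13^1≡13, 13^2≡4, 13^3≡7, 13^4≡1. First k with 13^k≡1 is k=4. Yes, ord_15(13) = 4.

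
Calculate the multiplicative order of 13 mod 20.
Powers of 13 mod 20: 13^1≡13, 13^2≡9, 13^3≡17, 13^4≡1. Order = 4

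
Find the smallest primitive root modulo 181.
g = 2. Powers: [2, 4, 8, 16, 32, 64, ...] generates all 180 non-zero residues.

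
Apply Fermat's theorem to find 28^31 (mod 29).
By Fermat: 28^{28} ≡ 1 (mod 29). So 28^{31} = 28^{28} · 28^{3} ≡ 28^{3} ≡ 28 (mod 29)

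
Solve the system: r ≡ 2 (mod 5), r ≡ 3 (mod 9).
M = 5 × 9 = 45. M₁ = 9, y₁ ≡ 4 (mod 5). M₂ = 5, y₂ ≡ 2 (mod 9). r = 2×9×4 + 3×5×2 ≡ 12 (mod 45)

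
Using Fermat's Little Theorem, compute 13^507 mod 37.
By Fermat: 13^{36} ≡ 1 (mod 37). 507 ≡ 3 (mod 36). So 13^{507} ≡ 13^{3} ≡ 14 (mod 37)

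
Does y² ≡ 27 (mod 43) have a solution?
By Euler's criterion: 27^{21} ≡ 42 (mod 43). Since this equals -1 (≡ 42), 27 is not a QR.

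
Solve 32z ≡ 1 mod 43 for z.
Since 43 is prime, by Fermat 32^(-1) ≡ 32^{41} ≡ 39 mod 43. Verify: 32 × 39 = 1248 ≡ 1 mod 43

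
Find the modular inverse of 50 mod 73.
Since 73 is prime, by Fermat 50^(-1) ≡ 50^{71} ≡ 19 (mod 73). Verify: 50 × 19 = 950 ≡ 1 (mod 73)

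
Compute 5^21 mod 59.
By repeated squaring (mod 59): 5^{1}≡5, 5^{2}≡25, 5^{4}≡35, 5^{8}≡45, 5^{16}≡19. Then 5^{21} = 5^{16+4+1} ≡ 19 × 35 × 5 ≡ 21 (mod 59)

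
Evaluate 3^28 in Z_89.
By repeated squaring mod 89: 3^{1}≡3, 3^{2}≡9, 3^{4}≡81, 3^{8}≡64, 3^{16}≡2. Then 3^{28} = 3^{16+8+4} ≡ 2 × 64 × 81 ≡ 44 mod 89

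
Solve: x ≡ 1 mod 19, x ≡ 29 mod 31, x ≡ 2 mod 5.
M = 19 × 31 × 5 = 2945. M₁ = 155, y₁ ≡ 13 mod 19. M₂ = 95, y₂ ≡ 16 mod 31. M₃ = 589, y₃ ≡ 4 mod 5. x = 1×155×13 + 29×95×16 + 2×589×4 ≡ 742 mod 2945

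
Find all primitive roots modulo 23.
There are φ(22) = 10 primitive roots mod 23: {5, 7, 10, 11, 14, 15, 17, 19, 20, 21}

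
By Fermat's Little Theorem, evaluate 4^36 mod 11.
By Fermat: 4^{10} ≡ 1 (mod 11). 36 = 3×10 + 6. So 4^{36} ≡ 4^{6} ≡ 4 (mod 11)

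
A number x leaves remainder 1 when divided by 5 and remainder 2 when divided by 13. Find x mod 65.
M = 5 × 13 = 65. M₁ = 13, y₁ ≡ 2 mod 5. M₂ = 5, y₂ ≡ 8 mod 13. x = 1×13×2 + 2×5×8 ≡ 41 mod 65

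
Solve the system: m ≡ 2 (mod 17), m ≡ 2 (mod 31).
M = 17 × 31 = 527. M₁ = 31, y₁ ≡ 11 (mod 17). M₂ = 17, y₂ ≡ 11 (mod 31). m = 2×31×11 + 2×17×11 ≡ 2 (mod 527)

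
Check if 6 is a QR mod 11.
By Euler's criterion: 6^{5} ≡ 10 mod 11. Since this equals -1 (≡ 10), 6 is not a QR.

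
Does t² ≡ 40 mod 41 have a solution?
By Euler's criterion: 40^{20} ≡ 1 mod 41. Since this equals 1, 40 is a QR.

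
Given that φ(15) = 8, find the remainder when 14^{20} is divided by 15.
By Euler: 14^{8} ≡ 1 (mod 15) since gcd(14, 15) = 1. 20 = 2×8 + 4. So 14^{20} ≡ 14^{4} ≡ 1 (mod 15)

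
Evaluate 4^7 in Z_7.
Using Fermat: 4^{6} ≡ 1 mod 7. 7 ≡ 1 mod 6. So 4^{7} ≡ 4^{1} ≡ 4 mod 7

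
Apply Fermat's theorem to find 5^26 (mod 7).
By Fermat: 5^{6} ≡ 1 (mod 7). 26 = 4×6 + 2. So 5^{26} ≡ 5^{2} ≡ 4 (mod 7)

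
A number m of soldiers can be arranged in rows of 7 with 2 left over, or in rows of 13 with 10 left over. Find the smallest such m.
M = 7 × 13 = 91. M₁ = 13, y₁ ≡ 6 (mod 7). M₂ = 7, y₂ ≡ 2 (mod 13). m = 2×13×6 + 10×7×2 ≡ 23 (mod 91)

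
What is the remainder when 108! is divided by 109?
By Wilson's theorem, (108)! ≡ -1 ≡ 108 mod 109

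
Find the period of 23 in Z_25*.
Powers of 23 mod 25: 23^1≡23, 23^2≡4, 23^3≡17, 23^4≡16, 23^5≡18, 23^6≡14, 23^7≡22, 23^8≡6, 23^9≡13, 23^10≡24, 23^11≡2, 23^12≡21, 23^13≡8, 23^14≡9, 23^15≡7, 23^16≡11, 23^17≡3, 23^18≡19, 23^19≡12, 23^20≡1. So the order of 23 is 20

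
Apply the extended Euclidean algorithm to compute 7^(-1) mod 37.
Extended GCD: 7(16) + 37(-3) = 1. So 7^(-1) ≡ 16 (mod 37). Verify: 7 × 16 = 112 ≡ 1 (mod 37)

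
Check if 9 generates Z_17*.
9^{8} ≡ 1 mod 17 and 8 < 16, so ord_17(9) = 8 ≠ 16 and 9 is not a primitive root.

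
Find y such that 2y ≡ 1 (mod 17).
Since 17 is prime, by Fermat 2^(-1) ≡ 2^{15} ≡ 9 (mod 17). Verify: 2 × 9 = 18 ≡ 1 (mod 17)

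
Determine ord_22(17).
Powers of 17 mod 22: 17^1≡17, 17^2≡3, 17^3≡7, 17^4≡9, 17^5≡21, 17^6≡5, 17^7≡19, 17^8≡15, 17^9≡13, 17^10≡1. So the order of 17 is 10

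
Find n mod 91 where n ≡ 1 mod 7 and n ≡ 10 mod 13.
M = 7 × 13 = 91. M₁ = 13, y₁ ≡ 6 mod 7. M₂ = 7, y₂ ≡ 2 mod 13. n = 1×13×6 + 10×7×2 ≡ 36 mod 91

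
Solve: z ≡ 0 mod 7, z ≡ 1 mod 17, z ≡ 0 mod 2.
M = 7 × 17 × 2 = 238. M₁ = 34, y₁ ≡ 6 mod 7. M₂ = 14, y₂ ≡ 11 mod 17. M₃ = 119, y₃ ≡ 1 mod 2. z = 0×34×6 + 1×14×11 + 0×119×1 ≡ 154 mod 238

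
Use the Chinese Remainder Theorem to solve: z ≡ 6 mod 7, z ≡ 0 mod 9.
M = 7 × 9 = 63. M₁ = 9, y₁ ≡ 4 mod 7. M₂ = 7, y₂ ≡ 4 mod 9. z = 6×9×4 + 0×7×4 ≡ 27 mod 63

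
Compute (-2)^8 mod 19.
By repeated squaring (mod 19): (-2)^{1}≡17, (-2)^{2}≡4, (-2)^{4}≡16, (-2)^{8}≡9. So (-2)^{8} ≡ 9 (mod 19)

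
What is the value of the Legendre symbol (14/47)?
(14/47) = 14^{23} mod 47 = 1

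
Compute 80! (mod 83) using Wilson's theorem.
(82)! = (80)! × (81) × (82) ≡ -1 (mod 83). So (80)! ≡ -1 × [(82)(81)]^(-1) ≡ 41 (mod 83)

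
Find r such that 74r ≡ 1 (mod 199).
Since 199 is prime, by Fermat 74^(-1) ≡ 74^{197} ≡ 78 (mod 199). Verify: 74 × 78 = 5772 ≡ 1 (mod 199)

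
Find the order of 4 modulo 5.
Powers of 4 mod 5: 4^1≡4, 4^2≡1. ord_5(4) = 2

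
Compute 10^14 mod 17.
By repeated squaring (mod 17): 10^{1}≡10, 10^{2}≡15, 10^{4}≡4, 10^{8}≡16. Then 10^{14} = 10^{8+4+2} ≡ 16 × 4 × 15 ≡ 8 (mod 17)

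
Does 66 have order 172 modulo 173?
ord_173(66) divides 172. For each prime q|172: 66^{86}≡172, 66^{4}≡96, none ≡ 1. So 66 has order 172 and is a primitive root mod 173.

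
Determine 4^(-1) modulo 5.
Since 5 is prime, by Fermat 4^(-1) ≡ 4^{3} ≡ 4 mod 5. Verify: 4 × 4 = 16 ≡ 1 mod 5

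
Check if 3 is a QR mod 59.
By Euler's criterion: 3^{29} ≡ 1 mod 59. Since this equals 1, 3 is a QR.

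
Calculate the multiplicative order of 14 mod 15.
Powers of 14 mod 15: 14^1≡14, 14^2≡1. ord_15(14) = 2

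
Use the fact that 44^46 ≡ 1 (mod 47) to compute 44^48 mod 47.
By Fermat: 44^{46} ≡ 1 (mod 47). So 44^{48} = 44^{46} · 44^{2} ≡ 44^{2} ≡ 9 (mod 47)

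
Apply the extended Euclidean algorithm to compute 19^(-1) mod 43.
Extended GCD: 19(-9) + 43(4) = 1. So 19^(-1) ≡ -9 ≡ 34 (mod 43). Verify: 19 × 34 = 646 ≡ 1 (mod 43)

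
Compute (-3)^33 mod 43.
By repeated squaring (mod 43): (-3)^{1}≡40, (-3)^{2}≡9, (-3)^{4}≡38, (-3)^{8}≡25, (-3)^{16}≡23, (-3)^{32}≡13. Then (-3)^{33} = (-3)^{32+1} ≡ 13 × 40 ≡ 4 (mod 43)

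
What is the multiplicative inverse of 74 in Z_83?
Since 83 is prime, by Fermat 74^(-1) ≡ 74^{81} ≡ 46 (mod 83). Verify: 74 × 46 = 3404 ≡ 1 (mod 83)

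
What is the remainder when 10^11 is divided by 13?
By repeated squaring mod 13: 10^{1}≡10, 10^{2}≡9, 10^{4}≡3, 10^{8}≡9. Then 10^{11} = 10^{8+2+1} ≡ 9 × 9 × 10 ≡ 4 mod 13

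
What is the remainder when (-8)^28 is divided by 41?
By repeated squaring (mod 41): (-8)^{1}≡33, (-8)^{2}≡23, (-8)^{4}≡37, (-8)^{8}≡16, (-8)^{16}≡10. Then (-8)^{28} = (-8)^{16+8+4} ≡ 10 × 16 × 37 ≡ 16 (mod 41)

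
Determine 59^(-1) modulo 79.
Since 79 is prime, by Fermat 59^(-1) ≡ 59^{77} ≡ 75 (mod 79). Verify: 59 × 75 = 4425 ≡ 1 (mod 79)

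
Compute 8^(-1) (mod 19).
Since 19 is prime, by Fermat 8^(-1) ≡ 8^{17} ≡ 12 (mod 19). Verify: 8 × 12 = 96 ≡ 1 (mod 19)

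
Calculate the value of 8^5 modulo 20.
By repeated squaring (mod 20): 8^{1}≡8, 8^{2}≡4, 8^{4}≡16. Then 8^{5} = 8^{4+1} ≡ 16 × 8 ≡ 8 (mod 20)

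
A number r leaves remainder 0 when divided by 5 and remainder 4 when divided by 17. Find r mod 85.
M = 5 × 17 = 85. M₁ = 17, y₁ ≡ 3 mod 5. M₂ = 5, y₂ ≡ 7 mod 17. r = 0×17×3 + 4×5×7 ≡ 55 mod 85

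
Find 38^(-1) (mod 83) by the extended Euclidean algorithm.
Extended GCD: 38(-24) + 83(11) = 1. So 38^(-1) ≡ -24 ≡ 59 (mod 83). Verify: 38 × 59 = 2242 ≡ 1 (mod 83)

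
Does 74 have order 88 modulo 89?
ord_89(74) divides 88. For each prime q|88: 74^{44}≡88, 74^{8}≡78, none ≡ 1. So 74 has order 88 and is a primitive root mod 89.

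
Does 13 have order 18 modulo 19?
ord_19(13) divides 18. For each prime q|18: 13^{9}≡18, 13^{6}≡11, none ≡ 1. So 13 has order 18 and is a primitive root mod 19.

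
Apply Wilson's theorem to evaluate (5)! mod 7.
(6)! = (5)! × (6) ≡ -1 mod 7. So (5)! ≡ -1 × (6)^(-1) ≡ (-1)×(-1) = 1 mod 7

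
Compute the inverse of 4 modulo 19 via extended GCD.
Extended GCD: 4(5) + 19(-1) = 1. So 4^(-1) ≡ 5 mod 19. Verify: 4 × 5 = 20 ≡ 1 mod 19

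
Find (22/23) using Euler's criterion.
(22/23) = 22^{11} mod 23 = -1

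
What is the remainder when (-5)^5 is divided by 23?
By repeated squaring (mod 23): (-5)^{1}≡18, (-5)^{2}≡2, (-5)^{4}≡4. Then (-5)^{5} = (-5)^{4+1} ≡ 4 × 18 ≡ 3 (mod 23)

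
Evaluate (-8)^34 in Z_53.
By repeated squaring (mod 53): (-8)^{1}≡45, (-8)^{2}≡11, (-8)^{4}≡15, (-8)^{8}≡13, (-8)^{16}≡10, (-8)^{32}≡47. Then (-8)^{34} = (-8)^{32+2} ≡ 47 × 11 ≡ 40 (mod 53)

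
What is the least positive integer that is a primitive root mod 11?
g = 2. Powers: [2, 4, 8, 5, 10, 9, 7, ...] generates all 10 non-zero residues.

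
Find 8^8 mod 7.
Using Fermat: 8^{6} ≡ 1 mod 7. 8 ≡ 2 mod 6. So 8^{8} ≡ 8^{2} ≡ 1 mod 7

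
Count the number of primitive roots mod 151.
There are φ(151-1) = φ(150) = 40 primitive roots modulo 151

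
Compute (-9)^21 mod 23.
By repeated squaring (mod 23): (-9)^{1}≡14, (-9)^{2}≡12, (-9)^{4}≡6, (-9)^{8}≡13, (-9)^{16}≡8. Then (-9)^{21} = (-9)^{16+4+1} ≡ 8 × 6 × 14 ≡ 5 (mod 23)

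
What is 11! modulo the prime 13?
(12)! = (11)! × (12) ≡ -1 (mod 13). So (11)! ≡ -1 × (12)^(-1) ≡ (-1)×(-1) = 1 (mod 13)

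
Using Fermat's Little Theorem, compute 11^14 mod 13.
By Fermat: 11^{12} ≡ 1 mod 13. So 11^{14} = 11^{12} · 11^{2} ≡ 11^{2} ≡ 4 mod 13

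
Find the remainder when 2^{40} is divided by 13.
By Fermat: 2^{12} ≡ 1 (mod 13). 40 = 3×12 + 4. So 2^{40} ≡ 2^{4} ≡ 3 (mod 13)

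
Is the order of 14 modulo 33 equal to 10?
Powers of 14 mod 33: 14^1≡14, 14^2≡31, 14^3≡5, 14^4≡4, 14^5≡23, 14^6≡25, 14^7≡20, 14^8≡16, 14^9≡26, 14^10≡1. First k with 14^k≡1 is k=10. Yes, ord_33(14) = 10.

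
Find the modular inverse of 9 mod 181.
Since 181 is prime, by Fermat 9^(-1) ≡ 9^{179} ≡ 161 mod 181. Verify: 9 × 161 = 1449 ≡ 1 mod 181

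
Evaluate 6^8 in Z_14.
By repeated squaring (mod 14): 6^{1}≡6, 6^{2}≡8, 6^{4}≡8, 6^{8}≡8. So 6^{8} ≡ 8 (mod 14)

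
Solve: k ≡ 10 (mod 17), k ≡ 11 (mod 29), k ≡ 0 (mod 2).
M = 17 × 29 × 2 = 986. M₁ = 58, y₁ ≡ 5 (mod 17). M₂ = 34, y₂ ≡ 6 (mod 29). M₃ = 493, y₃ ≡ 1 (mod 2). k = 10×58×5 + 11×34×6 + 0×493×1 ≡ 214 (mod 986)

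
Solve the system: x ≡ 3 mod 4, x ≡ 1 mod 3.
M = 4 × 3 = 12. M₁ = 3, y₁ ≡ 3 mod 4. M₂ = 4, y₂ ≡ 1 mod 3. x = 3×3×3 + 1×4×1 ≡ 7 mod 12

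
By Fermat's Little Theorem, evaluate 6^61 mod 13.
By Fermat: 6^{12} ≡ 1 mod 13. 61 = 5×12 + 1. So 6^{61} ≡ 6^{1} ≡ 6 mod 13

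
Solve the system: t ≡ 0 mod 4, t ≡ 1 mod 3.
M = 4 × 3 = 12. M₁ = 3, y₁ ≡ 3 mod 4. M₂ = 4, y₂ ≡ 1 mod 3. t = 0×3×3 + 1×4×1 ≡ 4 mod 12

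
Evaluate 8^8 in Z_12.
By repeated squaring (mod 12): 8^{1}≡8, 8^{2}≡4, 8^{4}≡4, 8^{8}≡4. So 8^{8} ≡ 4 (mod 12)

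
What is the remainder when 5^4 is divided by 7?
5^{4} = 625 ≡ 2 mod 7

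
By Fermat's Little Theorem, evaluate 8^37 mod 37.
By Fermat: 8^{36} ≡ 1 (mod 37). So 8^{37} = 8^{36} · 8^{1} ≡ 8^{1} ≡ 8 (mod 37)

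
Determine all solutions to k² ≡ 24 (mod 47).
The square roots of 24 mod 47 are 27 and 20. Verify: 27² = 729 ≡ 24 (mod 47)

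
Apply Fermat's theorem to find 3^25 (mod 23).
By Fermat: 3^{22} ≡ 1 (mod 23). So 3^{25} = 3^{22} · 3^{3} ≡ 3^{3} ≡ 4 (mod 23)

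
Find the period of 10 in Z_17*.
Powers of 10 mod 17: 10^1≡10, 10^2≡15, 10^3≡14, 10^4≡4, 10^5≡6, 10^6≡9, 10^7≡5, 10^8≡16, 10^9≡7, 10^10≡2, 10^11≡3, 10^12≡13, 10^13≡11, 10^14≡8, 10^15≡12, 10^16≡1. Order = 16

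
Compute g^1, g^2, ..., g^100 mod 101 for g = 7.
7^1, 7^2, ..., 7^{100} mod 101: [7, 49, 40, 78, 41, 85, 90, 24, 67, 65, 51, 54, 75, 20, 39, 71, 93, 45, 12, 84, 83, 76, 27, 88, 10, 70, 86, 97, 73, 6, 42, 92, 38, 64, 44, 5, 35, 43, 99, 87, 3, 21, 46, 19, 32, 22, 53, 68, 72, 100, 94, 52, 61, 23, 60, 16, 11, 77, 34, 36, 50, 47, 26, 81, 62, 30, 8, 56, 89, 17, 18, 25, 74, 13, 91, 31, 15, 4, 28, 95, 59, 9, 63, 37, 57, 96, 66, 58, 2, 14, 98, 80, 55, 82, 69, 79, 48, 33, 29, 1]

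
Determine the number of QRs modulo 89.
The squaring map on Z_89* is 2-to-1, so there are (88)/2 = 44 QRs.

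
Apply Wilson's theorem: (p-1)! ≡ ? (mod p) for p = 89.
By Wilson's theorem, (88)! ≡ -1 ≡ 88 (mod 89)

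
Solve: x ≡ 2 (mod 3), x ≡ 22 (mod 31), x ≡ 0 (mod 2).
M = 3 × 31 × 2 = 186. M₁ = 62, y₁ ≡ 2 (mod 3). M₂ = 6, y₂ ≡ 26 (mod 31). M₃ = 93, y₃ ≡ 1 (mod 2). x = 2×62×2 + 22×6×26 + 0×93×1 ≡ 146 (mod 186)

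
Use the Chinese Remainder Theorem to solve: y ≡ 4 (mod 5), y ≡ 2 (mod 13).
M = 5 × 13 = 65. M₁ = 13, y₁ ≡ 2 (mod 5). M₂ = 5, y₂ ≡ 8 (mod 13). y = 4×13×2 + 2×5×8 ≡ 54 (mod 65)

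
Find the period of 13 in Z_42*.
Powers of 13 mod 42: 13^1≡13, 13^2≡1. ord_42(13) = 2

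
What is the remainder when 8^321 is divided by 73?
Using Fermat: 8^{72} ≡ 1 (mod 73). 321 ≡ 33 (mod 72). So 8^{321} ≡ 8^{33} ≡ 1 (mod 73)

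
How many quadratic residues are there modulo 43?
For prime 43, there are (p-1)/2 = (43-1)/2 = 21 quadratic residues (excluding 0).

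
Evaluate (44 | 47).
(44/47) = 44^{23} mod 47 = -1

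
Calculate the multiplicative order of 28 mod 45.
Powers of 28 mod 45: 28^1≡28, 28^2≡19, 28^3≡37, 28^4≡1. So the order of 28 is 4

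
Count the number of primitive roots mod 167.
There are φ(167-1) = φ(166) = 82 primitive roots modulo 167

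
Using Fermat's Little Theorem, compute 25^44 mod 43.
By Fermat: 25^{42} ≡ 1 (mod 43). So 25^{44} = 25^{42} · 25^{2} ≡ 25^{2} ≡ 23 (mod 43)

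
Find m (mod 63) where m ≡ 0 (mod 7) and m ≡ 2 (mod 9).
M = 7 × 9 = 63. M₁ = 9, y₁ ≡ 4 (mod 7). M₂ = 7, y₂ ≡ 4 (mod 9). m = 0×9×4 + 2×7×4 ≡ 56 (mod 63)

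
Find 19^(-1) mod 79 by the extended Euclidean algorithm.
Extended GCD: 19(25) + 79(-6) = 1. So 19^(-1) ≡ 25 mod 79. Verify: 19 × 25 = 475 ≡ 1 mod 79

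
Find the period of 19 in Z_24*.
Powers of 19 mod 24: 19^1≡19, 19^2≡1. Order = 2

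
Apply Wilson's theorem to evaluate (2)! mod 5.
(4)! = (2)! × (3) × (4) ≡ -1 (mod 5). So (2)! ≡ -1 × [(4)(3)]^(-1) ≡ 2 (mod 5)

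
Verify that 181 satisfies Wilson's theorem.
(180)! mod 181 = 180. Since this equals -1 mod 181, Wilson confirms 181 is prime.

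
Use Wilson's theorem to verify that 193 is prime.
(192)! mod 193 = 192. Since this equals -1 (mod 193), Wilson confirms 193 is prime.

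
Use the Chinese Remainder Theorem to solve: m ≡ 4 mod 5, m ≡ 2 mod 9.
M = 5 × 9 = 45. M₁ = 9, y₁ ≡ 4 mod 5. M₂ = 5, y₂ ≡ 2 mod 9. m = 4×9×4 + 2×5×2 ≡ 29 mod 45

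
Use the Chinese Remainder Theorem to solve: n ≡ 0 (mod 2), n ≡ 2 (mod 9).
M = 2 × 9 = 18. M₁ = 9, y₁ ≡ 1 (mod 2). M₂ = 2, y₂ ≡ 5 (mod 9). n = 0×9×1 + 2×2×5 ≡ 2 (mod 18)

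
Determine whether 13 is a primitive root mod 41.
ord_41(13) divides 40. For each prime q|40: 13^{20}≡40, 13^{8}≡10, none ≡ 1. So 13 has order 40 and is a primitive root mod 41.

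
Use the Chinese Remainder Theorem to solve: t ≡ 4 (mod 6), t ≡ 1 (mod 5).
M = 6 × 5 = 30. M₁ = 5, y₁ ≡ 5 (mod 6). M₂ = 6, y₂ ≡ 1 (mod 5). t = 4×5×5 + 1×6×1 ≡ 16 (mod 30)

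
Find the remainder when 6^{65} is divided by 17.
By Fermat: 6^{16} ≡ 1 (mod 17). 65 = 4×16 + 1. So 6^{65} ≡ 6^{1} ≡ 6 (mod 17)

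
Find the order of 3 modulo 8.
Powers of 3 mod 8: 3^1≡3, 3^2≡1. Order = 2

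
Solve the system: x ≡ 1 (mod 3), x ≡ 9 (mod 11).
M = 3 × 11 = 33. M₁ = 11, y₁ ≡ 2 (mod 3). M₂ = 3, y₂ ≡ 4 (mod 11). x = 1×11×2 + 9×3×4 ≡ 31 (mod 33)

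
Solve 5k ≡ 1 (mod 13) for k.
Since 13 is prime, by Fermat 5^(-1) ≡ 5^{11} ≡ 8 (mod 13). Verify: 5 × 8 = 40 ≡ 1 (mod 13)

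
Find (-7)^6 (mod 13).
By repeated squaring (mod 13): (-7)^{1}≡6, (-7)^{2}≡10, (-7)^{4}≡9. Then (-7)^{6} = (-7)^{4+2} ≡ 9 × 10 ≡ 12 (mod 13)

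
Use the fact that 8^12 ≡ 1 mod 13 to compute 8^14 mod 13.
By Fermat: 8^{12} ≡ 1 mod 13. So 8^{14} = 8^{12} · 8^{2} ≡ 8^{2} ≡ 12 mod 13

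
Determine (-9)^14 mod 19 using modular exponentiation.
By repeated squaring mod 19: (-9)^{1}≡10, (-9)^{2}≡5, (-9)^{4}≡6, (-9)^{8}≡17. Then (-9)^{14} = (-9)^{8+4+2} ≡ 17 × 6 × 5 ≡ 16 mod 19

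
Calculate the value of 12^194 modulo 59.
Using Fermat: 12^{58} ≡ 1 mod 59. 194 ≡ 20 mod 58. So 12^{194} ≡ 12^{20} ≡ 48 mod 59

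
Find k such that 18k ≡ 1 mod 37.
Since 37 is prime, by Fermat 18^(-1) ≡ 18^{35} ≡ 35 mod 37. Verify: 18 × 35 = 630 ≡ 1 mod 37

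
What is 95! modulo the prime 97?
(96)! = (95)! × (96) ≡ -1 mod 97. So (95)! ≡ -1 × (96)^(-1) ≡ (-1)×(-1) = 1 mod 97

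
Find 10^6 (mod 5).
By repeated squaring (mod 5): 10^{1}≡0, 10^{2}≡0, 10^{4}≡0. Then 10^{6} = 10^{4+2} ≡ 0 × 0 ≡ 0 (mod 5)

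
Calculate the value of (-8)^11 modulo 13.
By repeated squaring (mod 13): (-8)^{1}≡5, (-8)^{2}≡12, (-8)^{4}≡1, (-8)^{8}≡1. Then (-8)^{11} = (-8)^{8+2+1} ≡ 1 × 12 × 5 ≡ 8 (mod 13)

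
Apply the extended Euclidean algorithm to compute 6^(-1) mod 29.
Extended GCD: 6(5) + 29(-1) = 1. So 6^(-1) ≡ 5 (mod 29). Verify: 6 × 5 = 30 ≡ 1 (mod 29)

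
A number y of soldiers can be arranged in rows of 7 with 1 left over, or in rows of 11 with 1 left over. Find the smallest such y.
M = 7 × 11 = 77. M₁ = 11, y₁ ≡ 2 (mod 7). M₂ = 7, y₂ ≡ 8 (mod 11). y = 1×11×2 + 1×7×8 ≡ 1 (mod 77)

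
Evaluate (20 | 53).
(20/53) = 20^{26} mod 53 = -1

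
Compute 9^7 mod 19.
By repeated squaring mod 19: 9^{1}≡9, 9^{2}≡5, 9^{4}≡6. Then 9^{7} = 9^{4+2+1} ≡ 6 × 5 × 9 ≡ 4 mod 19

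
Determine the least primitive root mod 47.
g = 5. Powers: [5, 25, 31, 14, 23, 21, 11, 8, 40, ...] generates all 46 non-zero residues.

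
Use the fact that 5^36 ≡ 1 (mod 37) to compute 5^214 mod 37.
By Fermat: 5^{36} ≡ 1 (mod 37). 214 ≡ 34 (mod 36). So 5^{214} ≡ 5^{34} ≡ 3 (mod 37)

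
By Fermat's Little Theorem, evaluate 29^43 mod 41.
By Fermat: 29^{40} ≡ 1 mod 41. So 29^{43} = 29^{40} · 29^{3} ≡ 29^{3} ≡ 35 mod 41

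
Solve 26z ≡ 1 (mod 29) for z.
Since 29 is prime, by Fermat 26^(-1) ≡ 26^{27} ≡ 19 (mod 29). Verify: 26 × 19 = 494 ≡ 1 (mod 29)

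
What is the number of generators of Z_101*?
Number of primitive roots mod 101 = φ(p-1) = φ(100) = 40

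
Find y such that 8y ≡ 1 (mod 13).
Since 13 is prime, by Fermat 8^(-1) ≡ 8^{11} ≡ 5 (mod 13). Verify: 8 × 5 = 40 ≡ 1 (mod 13)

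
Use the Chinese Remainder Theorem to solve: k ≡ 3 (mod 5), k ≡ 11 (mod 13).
M = 5 × 13 = 65. M₁ = 13, y₁ ≡ 2 (mod 5). M₂ = 5, y₂ ≡ 8 (mod 13). k = 3×13×2 + 11×5×8 ≡ 63 (mod 65)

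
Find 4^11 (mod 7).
Using Fermat: 4^{6} ≡ 1 (mod 7). 11 ≡ 5 (mod 6). So 4^{11} ≡ 4^{5} ≡ 2 (mod 7)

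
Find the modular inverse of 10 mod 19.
Since 19 is prime, by Fermat 10^(-1) ≡ 10^{17} ≡ 2 mod 19. Verify: 10 × 2 = 20 ≡ 1 mod 19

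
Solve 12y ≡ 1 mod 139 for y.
Since 139 is prime, by Fermat 12^(-1) ≡ 12^{137} ≡ 58 mod 139. Verify: 12 × 58 = 696 ≡ 1 mod 139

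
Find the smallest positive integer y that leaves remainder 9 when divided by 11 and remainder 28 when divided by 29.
M = 11 × 29 = 319. M₁ = 29, y₁ ≡ 8 mod 11. M₂ = 11, y₂ ≡ 8 mod 29. y = 9×29×8 + 28×11×8 ≡ 86 mod 319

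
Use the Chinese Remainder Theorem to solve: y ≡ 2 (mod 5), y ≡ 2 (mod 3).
M = 5 × 3 = 15. M₁ = 3, y₁ ≡ 2 (mod 5). M₂ = 5, y₂ ≡ 2 (mod 3). y = 2×3×2 + 2×5×2 ≡ 2 (mod 15)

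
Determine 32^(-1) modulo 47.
Since 47 is prime, by Fermat 32^(-1) ≡ 32^{45} ≡ 25 (mod 47). Verify: 32 × 25 = 800 ≡ 1 (mod 47)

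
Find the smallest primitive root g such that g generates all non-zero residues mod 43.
g = 3. Powers: [3, 9, 27, 38, 28, 41, ...] generates all 42 non-zero residues.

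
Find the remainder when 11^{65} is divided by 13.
By Fermat: 11^{12} ≡ 1 mod 13. 65 = 5×12 + 5. So 11^{65} ≡ 11^{5} ≡ 7 mod 13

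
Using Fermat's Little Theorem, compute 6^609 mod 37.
By Fermat: 6^{36} ≡ 1 (mod 37). 609 ≡ 33 (mod 36). So 6^{609} ≡ 6^{33} ≡ 6 (mod 37)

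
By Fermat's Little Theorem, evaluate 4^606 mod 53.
By Fermat: 4^{52} ≡ 1 mod 53. 606 ≡ 34 mod 52. So 4^{606} ≡ 4^{34} ≡ 28 mod 53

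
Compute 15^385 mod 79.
Using Fermat: 15^{78} ≡ 1 mod 79. 385 ≡ 73 mod 78. So 15^{385} ≡ 15^{73} ≡ 41 mod 79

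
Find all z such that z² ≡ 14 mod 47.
The square roots of 14 mod 47 are 25 and 22. Verify: 25² = 625 ≡ 14 mod 47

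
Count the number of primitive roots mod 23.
There are φ(23-1) = φ(22) = 10 primitive roots modulo 23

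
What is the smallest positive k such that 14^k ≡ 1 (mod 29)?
Powers of 14 mod 29: 14^1≡14, 14^2≡22, 14^3≡18, 14^4≡20, 14^5≡19, 14^6≡5, 14^7≡12, 14^8≡23, 14^9≡3, 14^10≡13, 14^11≡8, 14^12≡25, 14^13≡2, 14^14≡28, 14^15≡15, 14^16≡7, 14^17≡11, 14^18≡9, 14^19≡10, 14^20≡24, 14^21≡17, 14^22≡6, 14^23≡26, 14^24≡16, 14^25≡21, 14^26≡4, 14^27≡27, 14^28≡1. So the order of 14 is 28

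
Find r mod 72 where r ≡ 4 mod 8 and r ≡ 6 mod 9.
M = 8 × 9 = 72. M₁ = 9, y₁ ≡ 1 mod 8. M₂ = 8, y₂ ≡ 8 mod 9. r = 4×9×1 + 6×8×8 ≡ 60 mod 72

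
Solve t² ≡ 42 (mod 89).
The square roots of 42 mod 89 are 65 and 24. Verify: 65² = 4225 ≡ 42 (mod 89)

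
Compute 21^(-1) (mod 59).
Since 59 is prime, by Fermat 21^(-1) ≡ 21^{57} ≡ 45 (mod 59). Verify: 21 × 45 = 945 ≡ 1 (mod 59)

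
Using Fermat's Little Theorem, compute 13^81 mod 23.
By Fermat: 13^{22} ≡ 1 (mod 23). 81 = 3×22 + 15. So 13^{81} ≡ 13^{15} ≡ 18 (mod 23)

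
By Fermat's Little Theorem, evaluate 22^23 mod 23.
By Fermat: 22^{22} ≡ 1 mod 23. So 22^{23} = 22^{22} · 22^{1} ≡ 22^{1} ≡ 22 mod 23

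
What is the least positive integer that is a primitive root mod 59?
g = 2. For each prime q|58: 2^{29}≡58, 2^{2}≡4, none ≡ 1, so ord_59(2) = 58 and 2 is a primitive root.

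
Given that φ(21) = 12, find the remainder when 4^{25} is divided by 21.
By Euler: 4^{12} ≡ 1 mod 21 since gcd(4, 21) = 1. 25 = 2×12 + 1. So 4^{25} ≡ 4^{1} ≡ 4 mod 21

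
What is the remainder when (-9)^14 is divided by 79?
By repeated squaring mod 79: (-9)^{1}≡70, (-9)^{2}≡2, (-9)^{4}≡4, (-9)^{8}≡16. Then (-9)^{14} = (-9)^{8+4+2} ≡ 16 × 4 × 2 ≡ 49 mod 79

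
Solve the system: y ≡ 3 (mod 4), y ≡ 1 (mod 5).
M = 4 × 5 = 20. M₁ = 5, y₁ ≡ 1 (mod 4). M₂ = 4, y₂ ≡ 4 (mod 5). y = 3×5×1 + 1×4×4 ≡ 11 (mod 20)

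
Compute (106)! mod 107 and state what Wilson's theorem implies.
(106)! mod 107 = 106. Since this equals -1 mod 107, Wilson confirms 107 is prime.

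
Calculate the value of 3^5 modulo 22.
By repeated squaring (mod 22): 3^{1}≡3, 3^{2}≡9, 3^{4}≡15. Then 3^{5} = 3^{4+1} ≡ 15 × 3 ≡ 1 (mod 22)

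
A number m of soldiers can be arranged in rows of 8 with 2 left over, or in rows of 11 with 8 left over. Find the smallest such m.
M = 8 × 11 = 88. M₁ = 11, y₁ ≡ 3 mod 8. M₂ = 8, y₂ ≡ 7 mod 11. m = 2×11×3 + 8×8×7 ≡ 74 mod 88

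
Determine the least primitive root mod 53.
g = 2. Powers: [2, 4, 8, 16, 32, 11, 22, 44, 35, ...] generates all 52 non-zero residues.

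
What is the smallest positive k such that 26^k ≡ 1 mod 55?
Powers of 26 mod 55: 26^1≡26, 26^2≡16, 26^3≡31, 26^4≡36, 26^5≡1. ord_55(26) = 5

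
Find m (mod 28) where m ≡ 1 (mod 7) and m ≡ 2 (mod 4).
M = 7 × 4 = 28. M₁ = 4, y₁ ≡ 2 (mod 7). M₂ = 7, y₂ ≡ 3 (mod 4). m = 1×4×2 + 2×7×3 ≡ 22 (mod 28)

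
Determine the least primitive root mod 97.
g = 5. For each prime q|96: 5^{48}≡96, 5^{32}≡35, none ≡ 1, so ord_97(5) = 96 and 5 is a primitive root.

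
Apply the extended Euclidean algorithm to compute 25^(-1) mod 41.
Extended GCD: 25(-18) + 41(11) = 1. So 25^(-1) ≡ -18 ≡ 23 mod 41. Verify: 25 × 23 = 575 ≡ 1 mod 41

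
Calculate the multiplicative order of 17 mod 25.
Powers of 17 mod 25: 17^1≡17, 17^2≡14, 17^3≡13, 17^4≡21, 17^5≡7, 17^6≡19, 17^7≡23, 17^8≡16, 17^9≡22, 17^10≡24, 17^11≡8, 17^12≡11, 17^13≡12, 17^14≡4, 17^15≡18, 17^16≡6, 17^17≡2, 17^18≡9, 17^19≡3, 17^20≡1. So the order of 17 is 20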